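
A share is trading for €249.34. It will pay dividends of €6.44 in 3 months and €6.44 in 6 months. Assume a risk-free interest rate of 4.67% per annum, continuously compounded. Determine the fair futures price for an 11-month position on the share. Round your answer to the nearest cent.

€247.04

PV(dividends) I = 6.44·e^(−0.0467·3/12) + 6.44·e^(−0.0467·6/12)
I = 6.3653 + 6.2914 = 12.6567
F = (S − I)·e^(rT) = (249.34 − 12.6567) · e^(0.0467·11/12)
= 236.6833 · e^0.042808 = 236.6833 × 1.043737 = €247.04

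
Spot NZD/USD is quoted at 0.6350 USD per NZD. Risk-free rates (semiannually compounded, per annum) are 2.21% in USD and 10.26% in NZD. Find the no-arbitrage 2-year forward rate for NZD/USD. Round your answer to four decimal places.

0.5432

By covered interest parity, F = S · (1+r_USD/2)^(2T) / (1+r_NZD/2)^(2T)
= 0.6350 × 1.044938 / 1.221537 = 0.6350 × 0.855429
F = 0.5432 USD per NZD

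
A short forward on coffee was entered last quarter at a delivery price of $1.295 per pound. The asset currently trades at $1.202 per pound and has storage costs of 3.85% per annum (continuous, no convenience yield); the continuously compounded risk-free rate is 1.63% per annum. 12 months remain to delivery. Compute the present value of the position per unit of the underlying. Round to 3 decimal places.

$0.025 per pound

Current fair forward for the remaining 12 months: F = S·e^((r + u)·T), (r + u) = 0.0163 + 0.0385 = 0.0548
F = 1.202 · e^(0.0548 × 12/12) = 1.202 × 1.056329 = 1.2697
Value of long forward = (F − K)·e^(−rT) = (1.2697 − 1.295) · e^(−0.0163·12/12)
= -0.0253 × 0.983832 = -0.025
Short position value = −(long value) = $0.025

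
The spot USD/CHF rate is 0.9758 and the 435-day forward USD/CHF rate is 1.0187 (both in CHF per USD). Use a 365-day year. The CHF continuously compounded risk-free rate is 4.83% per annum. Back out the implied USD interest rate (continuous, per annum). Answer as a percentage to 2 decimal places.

1.22%

F = S·e^((r_CHF − r_USD)T) ⇒ r_USD = r_CHF − ln(F/S)/T
ln(1.0187/0.9758) = 0.043025; /(435/365) = 0.036101
r_USD = 0.0483 − 0.036101 = 0.012199
r_USD = 1.22%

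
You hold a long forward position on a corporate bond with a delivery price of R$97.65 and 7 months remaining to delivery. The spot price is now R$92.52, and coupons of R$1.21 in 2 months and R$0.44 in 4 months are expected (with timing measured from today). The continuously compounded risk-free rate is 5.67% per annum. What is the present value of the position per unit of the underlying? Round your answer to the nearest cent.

PV(remaining coupons) I = 1.21·e^(−0.0567·2/12) + 0.44·e^(−0.0567·4/12) = 1.6304
Current forward F = (S − I)·e^(rT) = (92.52 − 1.6304)·e^(0.0567·7/12) = 90.8896 × 1.033628 = 93.9460
Value (long) = (F − K)·e^(−rT) = (93.9460 − 97.65) × 0.967466 = -3.5835
Value = -R$3.58

-R$3.58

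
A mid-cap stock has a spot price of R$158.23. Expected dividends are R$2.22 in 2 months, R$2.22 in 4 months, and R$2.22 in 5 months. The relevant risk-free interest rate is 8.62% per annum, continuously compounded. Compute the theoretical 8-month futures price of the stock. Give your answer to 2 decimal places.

PV(dividends) I = 2.22·e^(−0.0862·2/12) + 2.22·e^(−0.0862·4/12) + 2.22·e^(−0.0862·5/12)
I = 2.1883 + 2.1571 + 2.1417 = 6.4871
F = (S − I)·e^(rT) = (158.23 − 6.4871) · e^(0.0862·8/12)
= 151.7429 · e^0.057467 = 151.7429 × 1.059150 = R$160.72

R$160.72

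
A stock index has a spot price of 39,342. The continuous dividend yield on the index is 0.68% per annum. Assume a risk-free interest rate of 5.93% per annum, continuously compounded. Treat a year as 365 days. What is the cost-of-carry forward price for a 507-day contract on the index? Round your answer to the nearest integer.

42,318

F = S·e^((r − q)T) = 39342 · e^((0.0593 − 0.0068) × 507/365)
= 39342 · e^0.072925 = 39342 × 1.075650
F = 42,318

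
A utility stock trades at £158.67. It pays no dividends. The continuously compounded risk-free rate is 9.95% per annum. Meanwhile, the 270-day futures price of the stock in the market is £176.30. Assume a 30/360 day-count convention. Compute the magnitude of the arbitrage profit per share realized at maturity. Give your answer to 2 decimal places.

Fair futures: F* = S·e^(carry·T), with carry = r = 0.0995
F* = 158.67 · e^(0.0995 × 270/360) = 158.67 · e^0.074625 = 158.67 × 1.077480 = £170.9638
Market £176.30 > fair £170.9638: forward overpriced → cash-and-carry (buy spot, short the forward).
At maturity, profit = |F_mkt − F*| = |176.30 − 170.9638| = £5.34 per share

£5.34 per share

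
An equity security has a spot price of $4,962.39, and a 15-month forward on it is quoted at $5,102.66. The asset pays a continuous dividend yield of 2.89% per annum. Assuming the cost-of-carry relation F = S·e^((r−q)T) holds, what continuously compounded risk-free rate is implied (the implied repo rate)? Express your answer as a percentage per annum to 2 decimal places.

5.12%

From F = S·e^((r−q)T): (r − q) = ln(F/S)/T
ln(5102.66/4962.39) = ln(1.028267) = 0.027875
(r − q) = 0.027875 / (15/12) = 0.022300
r = ln(F/S)/T + q = 0.022300 + 0.0289 = 0.051200
r = 5.12%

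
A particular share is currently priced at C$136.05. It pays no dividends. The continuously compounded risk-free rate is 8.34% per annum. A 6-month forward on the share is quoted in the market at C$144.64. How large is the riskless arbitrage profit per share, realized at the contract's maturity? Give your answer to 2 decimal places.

Fair forward: F* = S·e^(carry·T), with carry = r = 0.0834
F* = 136.05 · e^(0.0834 × 6/12) = 136.05 · e^0.041700 = 136.05 × 1.042582 = C$141.8433
Market C$144.64 > fair C$141.8433: forward overpriced → cash-and-carry (buy spot, short the forward).
At maturity, profit = |F_mkt − F*| = |144.64 − 141.8433| = C$2.80 per share

C$2.80 per share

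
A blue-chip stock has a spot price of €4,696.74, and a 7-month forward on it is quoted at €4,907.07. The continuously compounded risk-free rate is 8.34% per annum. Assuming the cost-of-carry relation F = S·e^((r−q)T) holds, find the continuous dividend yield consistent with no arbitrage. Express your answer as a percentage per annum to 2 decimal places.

0.83%

From F = S·e^((r−q)T): (r − q) = ln(F/S)/T
ln(4907.07/4696.74) = ln(1.044782) = 0.043808
(r − q) = 0.043808 / (7/12) = 0.075099
q = r − ln(F/S)/T = 0.0834 − 0.075099 = 0.008301
q = 0.83%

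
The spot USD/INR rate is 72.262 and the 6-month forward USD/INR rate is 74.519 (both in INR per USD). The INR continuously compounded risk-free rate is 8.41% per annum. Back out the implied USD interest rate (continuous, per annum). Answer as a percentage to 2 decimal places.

F = S·e^((r_INR − r_USD)T) ⇒ r_USD = r_INR − ln(F/S)/T
ln(74.519/72.262) = 0.030756; /(6/12) = 0.061512
r_USD = 0.0841 − 0.061512 = 0.022588
r_USD = 2.26%

2.26%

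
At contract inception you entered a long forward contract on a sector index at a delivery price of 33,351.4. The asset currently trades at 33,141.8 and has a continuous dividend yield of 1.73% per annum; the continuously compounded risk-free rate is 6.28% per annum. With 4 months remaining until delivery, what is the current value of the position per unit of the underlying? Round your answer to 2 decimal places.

Current fair forward for the remaining 4 months: F = S·e^((r − q)·T), (r − q) = 0.0628 − 0.0173 = 0.0455
F = 33141.8 · e^(0.0455 × 4/12) = 33141.8 × 1.01528226 = 33648.2816
Value of long forward = (F − K)·e^(−rT) = (33648.2816 − 33351.4) · e^(−0.0628·4/12)
= 296.8816 × 0.97928425 = 290.73

290.73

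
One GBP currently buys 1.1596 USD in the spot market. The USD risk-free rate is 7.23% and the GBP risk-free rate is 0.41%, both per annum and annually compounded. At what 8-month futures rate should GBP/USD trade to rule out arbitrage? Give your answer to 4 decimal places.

By covered interest parity, F = S · (1+r_USD)^T / (1+r_GBP)^T
= 1.1596 × 1.047637 / 1.002731 = 1.1596 × 1.044784
F = 1.2115 USD per GBP

1.2115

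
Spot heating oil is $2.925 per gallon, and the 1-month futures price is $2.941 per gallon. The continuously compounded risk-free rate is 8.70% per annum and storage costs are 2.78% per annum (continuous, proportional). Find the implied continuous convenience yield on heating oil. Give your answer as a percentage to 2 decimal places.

4.93%

F = S·e^((r+u−y)T) ⇒ (r+u−y) = ln(F/S)/T
ln(2.941/2.925) = 0.005455; /T ⇒ 0.065460
y = r + u − ln(F/S)/T = 0.0870 + 0.0278 − 0.065460 = 0.049340
y = 4.93%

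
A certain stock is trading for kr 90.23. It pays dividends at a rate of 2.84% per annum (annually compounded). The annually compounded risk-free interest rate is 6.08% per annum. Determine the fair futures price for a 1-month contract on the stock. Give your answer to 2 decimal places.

kr 90.46

F = S · (1+r)^T / (1+q)^T
= 90.23 × 1.004931 / 1.002336 = 90.23 × 1.002589
F = kr 90.46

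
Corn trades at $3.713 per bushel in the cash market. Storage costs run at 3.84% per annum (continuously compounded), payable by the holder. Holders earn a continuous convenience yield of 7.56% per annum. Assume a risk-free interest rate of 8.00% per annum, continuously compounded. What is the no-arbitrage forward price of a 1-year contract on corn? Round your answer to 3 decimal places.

Net carry = r + u − y = 0.0800 + 0.0384 − 0.0756 = 0.0428
F = S·e^((r+u−y)T) = 3.713 · e^(0.0428 × 1) = 3.713 · e^0.042800
= 3.713 × 1.043729 = $3.875 per bushel

$3.875 per bushel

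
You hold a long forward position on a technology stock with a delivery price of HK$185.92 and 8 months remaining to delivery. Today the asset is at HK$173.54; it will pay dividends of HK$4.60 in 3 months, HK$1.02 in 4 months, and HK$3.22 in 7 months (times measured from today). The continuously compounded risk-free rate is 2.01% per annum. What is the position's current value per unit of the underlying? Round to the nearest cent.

-HK$18.68

PV(remaining dividends) I = 4.60·e^(−0.0201·3/12) + 1.02·e^(−0.0201·4/12) + 3.22·e^(−0.0201·7/12) = 8.7726
Current forward F = (S − I)·e^(rT) = (173.54 − 8.7726)·e^(0.0201·8/12) = 164.7674 × 1.013490 = 166.9901
Value (long) = (F − K)·e^(−rT) = (166.9901 − 185.92) × 0.986689 = -18.6779
Value = -HK$18.68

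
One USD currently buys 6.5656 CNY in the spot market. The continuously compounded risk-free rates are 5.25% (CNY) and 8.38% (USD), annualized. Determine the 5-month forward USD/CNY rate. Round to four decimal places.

F = S·e^((r_CNY − r_USD)T) = 6.5656 · e^((0.0525 − 0.0838) × 5/12)
= 6.5656 · e^-0.013042 = 6.5656 × 0.987043
F = 6.4805 CNY per USD

6.4805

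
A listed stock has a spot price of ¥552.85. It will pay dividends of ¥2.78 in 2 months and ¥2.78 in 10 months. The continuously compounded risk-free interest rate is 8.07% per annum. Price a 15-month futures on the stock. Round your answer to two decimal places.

PV(dividends) I = 2.78·e^(−0.0807·2/12) + 2.78·e^(−0.0807·10/12)
I = 2.7429 + 2.5992 = 5.3421
F = (S − I)·e^(rT) = (552.85 − 5.3421) · e^(0.0807·15/12)
= 547.5079 · e^0.100875 = 547.5079 × 1.106138 = ¥605.62

¥605.62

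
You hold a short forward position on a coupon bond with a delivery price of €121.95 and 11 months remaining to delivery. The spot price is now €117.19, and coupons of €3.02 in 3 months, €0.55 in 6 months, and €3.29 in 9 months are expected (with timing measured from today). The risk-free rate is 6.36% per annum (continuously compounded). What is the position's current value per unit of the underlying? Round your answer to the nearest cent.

PV(remaining coupons) I = 3.02·e^(−0.0636·3/12) + 0.55·e^(−0.0636·6/12) + 3.29·e^(−0.0636·9/12) = 6.6419
Current forward F = (S − I)·e^(rT) = (117.19 − 6.6419)·e^(0.0636·11/12) = 110.5481 × 1.060033 = 117.1846
Value (long) = (F − K)·e^(−rT) = (117.1846 − 121.95) × 0.943367 = -4.4955
Short position value = −(long value) = €4.50

€4.50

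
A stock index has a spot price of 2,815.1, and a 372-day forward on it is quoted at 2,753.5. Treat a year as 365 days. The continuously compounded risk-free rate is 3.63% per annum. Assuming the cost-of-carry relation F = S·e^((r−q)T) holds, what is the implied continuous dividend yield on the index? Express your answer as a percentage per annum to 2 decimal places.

5.80%

From F = S·e^((r−q)T): (r − q) = ln(F/S)/T
ln(2753.5/2815.1) = ln(0.978118) = -0.022125
(r − q) = -0.022125 / (372/365) = -0.021709
q = r − ln(F/S)/T = 0.0363 + 0.021709 = 0.058009
q = 5.80%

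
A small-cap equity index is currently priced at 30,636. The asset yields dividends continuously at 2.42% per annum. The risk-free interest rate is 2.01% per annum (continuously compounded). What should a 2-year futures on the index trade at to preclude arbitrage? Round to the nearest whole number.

30,386

F = S·e^((r − q)T) = 30636 · e^((0.0201 − 0.0242) × 2)
= 30636 · e^-0.008200 = 30636 × 0.991834
F = 30,386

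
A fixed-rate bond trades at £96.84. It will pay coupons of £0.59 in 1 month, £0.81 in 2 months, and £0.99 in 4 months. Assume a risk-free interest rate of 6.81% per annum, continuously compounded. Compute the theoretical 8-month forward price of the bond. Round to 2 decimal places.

PV(coupons) I = 0.59·e^(−0.0681·1/12) + 0.81·e^(−0.0681·2/12) + 0.99·e^(−0.0681·4/12)
I = 0.5867 + 0.8009 + 0.9678 = 2.3554
F = (S − I)·e^(rT) = (96.84 − 2.3554) · e^(0.0681·8/12)
= 94.4846 · e^0.045400 = 94.4846 × 1.046446 = £98.87

£98.87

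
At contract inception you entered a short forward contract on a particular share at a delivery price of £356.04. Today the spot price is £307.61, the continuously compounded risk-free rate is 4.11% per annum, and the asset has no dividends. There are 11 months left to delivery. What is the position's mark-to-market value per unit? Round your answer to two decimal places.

£35.27

Current fair forward for the remaining 11 months: F = S·e^(r·T), r = 0.0411
F = 307.61 · e^(0.0411 × 11/12) = 307.61 × 1.038394 = 319.4204
Value of long forward = (F − K)·e^(−rT) = (319.4204 − 356.04) · e^(−0.0411·11/12)
= -36.6196 × 0.963026 = -35.27
Short position value = −(long value) = £35.27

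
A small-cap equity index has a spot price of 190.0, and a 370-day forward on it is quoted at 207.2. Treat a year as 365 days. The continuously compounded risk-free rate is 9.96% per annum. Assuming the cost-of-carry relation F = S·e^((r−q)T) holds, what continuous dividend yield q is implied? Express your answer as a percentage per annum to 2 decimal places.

From F = S·e^((r−q)T): (r − q) = ln(F/S)/T
ln(207.2/190.0) = ln(1.090526) = 0.086660
(r − q) = 0.086660 / (370/365) = 0.085489
q = r − ln(F/S)/T = 0.0996 − 0.085489 = 0.014111
q = 1.41%

1.41%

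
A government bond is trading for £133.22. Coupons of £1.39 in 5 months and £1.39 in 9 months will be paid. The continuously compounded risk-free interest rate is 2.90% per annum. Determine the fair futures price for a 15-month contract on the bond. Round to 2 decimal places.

PV(coupons) I = 1.39·e^(−0.0290·5/12) + 1.39·e^(−0.0290·9/12)
I = 1.3733 + 1.3601 = 2.7334
F = (S − I)·e^(rT) = (133.22 − 2.7334) · e^(0.0290·15/12)
= 130.4866 · e^0.036250 = 130.4866 × 1.036915 = £135.30

£135.30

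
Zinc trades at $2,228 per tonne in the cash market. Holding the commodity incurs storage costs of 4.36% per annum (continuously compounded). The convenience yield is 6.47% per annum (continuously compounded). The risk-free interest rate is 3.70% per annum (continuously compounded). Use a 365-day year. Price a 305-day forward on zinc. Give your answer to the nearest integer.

$2,258 per tonne

Net carry = r + u − y = 0.0370 + 0.0436 − 0.0647 = 0.0159
F = S·e^((r+u−y)T) = 2228 · e^(0.0159 × 305/365) = 2228 · e^0.013286
= 2228 × 1.013375 = $2,258 per tonne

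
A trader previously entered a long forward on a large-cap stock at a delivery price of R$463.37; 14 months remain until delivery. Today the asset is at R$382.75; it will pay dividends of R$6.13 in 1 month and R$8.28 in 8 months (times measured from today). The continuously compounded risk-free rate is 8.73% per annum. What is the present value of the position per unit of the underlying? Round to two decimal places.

PV(remaining dividends) I = 6.13·e^(−0.0873·1/12) + 8.28·e^(−0.0873·8/12) = 13.8974
Current forward F = (S − I)·e^(rT) = (382.75 − 13.8974)·e^(0.0873·14/12) = 368.8526 × 1.107217 = 408.3999
Value (long) = (F − K)·e^(−rT) = (408.3999 − 463.37) × 0.903165 = -49.6471
Value = -R$49.65

-R$49.65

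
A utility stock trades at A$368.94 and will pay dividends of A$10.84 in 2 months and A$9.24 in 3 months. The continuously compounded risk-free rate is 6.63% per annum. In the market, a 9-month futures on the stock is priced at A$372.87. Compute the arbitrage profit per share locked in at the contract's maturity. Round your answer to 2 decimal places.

A$5.94 per share

PV(dividends) I = 10.84·e^(−0.0663·2/12) + 9.24·e^(−0.0663·3/12) = 19.8090
Fair futures F* = (S − I)·e^(rT) = (368.94 − 19.8090)·e^0.049725 = 349.1310 × 1.050982 = 366.9304
Market A$372.87 > fair 366.9304: forward overpriced → cash-and-carry (borrow at r, buy the stock and collect the dividends, short the forward).
Profit at T = |F_mkt − F*| = |372.87 − 366.9304| = A$5.94 per share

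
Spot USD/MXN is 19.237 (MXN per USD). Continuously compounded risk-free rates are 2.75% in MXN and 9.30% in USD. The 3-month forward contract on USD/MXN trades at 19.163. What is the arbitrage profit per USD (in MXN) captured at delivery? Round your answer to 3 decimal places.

0.238 per USD (in MXN)

Fair forward: F* = S·e^(carry·T), with carry = (r_MXN − r_USD) = 0.0275 − 0.0930 = -0.0655
F* = 19.237 · e^(-0.0655 × 3/12) = 19.237 · e^-0.016375 = 19.237 × 0.983758 = 18.9246
Market 19.163 > fair 18.9246: forward overpriced → cash-and-carry (buy spot, short the forward).
At maturity, profit = |F_mkt − F*| = |19.163 − 18.9246| = 0.238 per USD (in MXN)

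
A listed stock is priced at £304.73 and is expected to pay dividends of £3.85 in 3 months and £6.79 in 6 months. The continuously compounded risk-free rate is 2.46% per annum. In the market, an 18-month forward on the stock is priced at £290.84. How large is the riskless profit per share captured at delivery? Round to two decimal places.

PV(dividends) I = 3.85·e^(−0.0246·3/12) + 6.79·e^(−0.0246·6/12) = 10.5334
Fair forward F* = (S − I)·e^(rT) = (304.73 − 10.5334)·e^0.036900 = 294.1966 × 1.037589 = 305.2552
Market £290.84 < fair 305.2552: forward underpriced → reverse cash-and-carry (short the stock, invest proceeds at r, pay the dividends, go long the forward).
Profit at T = |F_mkt − F*| = |290.84 − 305.2552| = £14.42 per share

£14.42 per share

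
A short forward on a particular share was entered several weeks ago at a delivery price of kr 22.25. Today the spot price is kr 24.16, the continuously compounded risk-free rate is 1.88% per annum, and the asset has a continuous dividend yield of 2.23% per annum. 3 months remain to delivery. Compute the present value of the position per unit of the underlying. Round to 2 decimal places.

-kr 1.88

Current fair forward for the remaining 3 months: F = S·e^((r − q)·T), (r − q) = 0.0188 − 0.0223 = -0.0035
F = 24.16 · e^(-0.0035 × 3/12) = 24.16 × 0.999125 = 24.1389
Value of long forward = (F − K)·e^(−rT) = (24.1389 − 22.25) · e^(−0.0188·3/12)
= 1.8889 × 0.995311 = 1.88
Short position value = −(long value) = -kr 1.88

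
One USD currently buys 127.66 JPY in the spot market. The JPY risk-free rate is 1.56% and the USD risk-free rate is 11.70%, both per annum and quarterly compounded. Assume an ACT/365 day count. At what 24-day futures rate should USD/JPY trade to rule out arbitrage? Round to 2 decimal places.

126.83

By covered interest parity, F = S · (1+r_JPY/4)^(4T) / (1+r_USD/4)^(4T)
= 127.66 × 1.001024 / 1.007612 = 127.66 × 0.993462
F = 126.83 JPY per USD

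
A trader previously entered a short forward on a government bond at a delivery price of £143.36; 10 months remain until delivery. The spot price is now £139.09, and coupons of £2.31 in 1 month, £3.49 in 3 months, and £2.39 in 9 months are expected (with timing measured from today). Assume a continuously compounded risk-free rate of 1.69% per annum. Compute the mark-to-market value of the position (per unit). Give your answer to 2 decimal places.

£10.41

PV(remaining coupons) I = 2.31·e^(−0.0169·1/12) + 3.49·e^(−0.0169·3/12) + 2.39·e^(−0.0169·9/12) = 8.1419
Current forward F = (S − I)·e^(rT) = (139.09 − 8.1419)·e^(0.0169·10/12) = 130.9481 × 1.014183 = 132.8053
Value (long) = (F − K)·e^(−rT) = (132.8053 − 143.36) × 0.986015 = -10.4071
Short position value = −(long value) = £10.41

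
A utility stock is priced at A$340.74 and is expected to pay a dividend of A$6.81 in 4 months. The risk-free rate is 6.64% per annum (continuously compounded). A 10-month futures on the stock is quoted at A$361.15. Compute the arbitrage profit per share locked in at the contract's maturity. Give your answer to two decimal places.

PV(dividends) I = 6.81·e^(−0.0664·4/12) = 6.6609
Fair futures F* = (S − I)·e^(rT) = (340.74 − 6.6609)·e^0.055333 = 334.0791 × 1.056893 = 353.0859
Market A$361.15 > fair 353.0859: forward overpriced → cash-and-carry (borrow at r, buy the stock and collect the dividends, short the forward).
Profit at T = |F_mkt − F*| = |361.15 − 353.0859| = A$8.06 per share

A$8.06 per share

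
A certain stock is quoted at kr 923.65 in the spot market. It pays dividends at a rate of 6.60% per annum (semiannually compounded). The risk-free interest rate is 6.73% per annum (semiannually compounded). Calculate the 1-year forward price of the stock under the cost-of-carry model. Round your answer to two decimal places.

kr 924.81

F = S · (1+r/2)^(2T) / (1+q/2)^(2T)
= 923.65 × 1.068432 / 1.067089 = 923.65 × 1.001259
F = kr 924.81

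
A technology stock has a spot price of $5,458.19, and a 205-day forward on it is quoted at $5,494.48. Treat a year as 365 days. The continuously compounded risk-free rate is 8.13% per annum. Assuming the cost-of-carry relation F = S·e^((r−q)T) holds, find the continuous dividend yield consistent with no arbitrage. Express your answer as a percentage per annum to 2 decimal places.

6.95%

From F = S·e^((r−q)T): (r − q) = ln(F/S)/T
ln(5494.48/5458.19) = ln(1.006649) = 0.006627
(r − q) = 0.006627 / (205/365) = 0.011799
q = r − ln(F/S)/T = 0.0813 − 0.011799 = 0.069501
q = 6.95%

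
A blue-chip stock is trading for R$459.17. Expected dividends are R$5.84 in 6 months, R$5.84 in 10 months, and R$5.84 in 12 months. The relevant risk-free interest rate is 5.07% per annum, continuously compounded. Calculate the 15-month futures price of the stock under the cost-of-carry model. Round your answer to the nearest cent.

R$471.27

PV(dividends) I = 5.84·e^(−0.0507·6/12) + 5.84·e^(−0.0507·10/12) + 5.84·e^(−0.0507·12/12)
I = 5.6938 + 5.5984 + 5.5513 = 16.8435
F = (S − I)·e^(rT) = (459.17 − 16.8435) · e^(0.0507·15/12)
= 442.3265 · e^0.063375 = 442.3265 × 1.065426 = R$471.27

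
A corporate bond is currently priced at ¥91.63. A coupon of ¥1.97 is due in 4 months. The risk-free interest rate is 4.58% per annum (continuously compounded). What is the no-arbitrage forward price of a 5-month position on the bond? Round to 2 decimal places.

¥91.42

PV(coupons) I = 1.97·e^(−0.0458·4/12)
I = 1.9402
F = (S − I)·e^(rT) = (91.63 − 1.9402) · e^(0.0458·5/12)
= 89.6898 · e^0.019083 = 89.6898 × 1.019266 = ¥91.42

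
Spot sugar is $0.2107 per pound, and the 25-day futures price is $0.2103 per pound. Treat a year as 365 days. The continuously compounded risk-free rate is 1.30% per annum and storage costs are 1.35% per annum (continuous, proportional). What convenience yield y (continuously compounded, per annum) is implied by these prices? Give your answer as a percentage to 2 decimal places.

5.42%

F = S·e^((r+u−y)T) ⇒ (r+u−y) = ln(F/S)/T
ln(0.2103/0.2107) = -0.001900; /T ⇒ -0.027740
y = r + u − ln(F/S)/T = 0.0130 + 0.0135 + 0.027740 = 0.054240
y = 5.42%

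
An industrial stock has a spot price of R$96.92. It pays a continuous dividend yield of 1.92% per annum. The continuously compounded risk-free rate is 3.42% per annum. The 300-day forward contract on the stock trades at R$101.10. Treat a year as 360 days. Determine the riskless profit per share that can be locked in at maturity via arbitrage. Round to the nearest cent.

Fair forward: F* = S·e^(carry·T), with carry = (r − q) = 0.0342 − 0.0192 = 0.0150
F* = 96.92 · e^(0.0150 × 300/360) = 96.92 · e^0.012500 = 96.92 × 1.012578 = R$98.1391
Market R$101.10 > fair R$98.1391: forward overpriced → cash-and-carry (buy spot, short the forward).
At maturity, profit = |F_mkt − F*| = |101.10 − 98.1391| = R$2.96 per share

R$2.96 per share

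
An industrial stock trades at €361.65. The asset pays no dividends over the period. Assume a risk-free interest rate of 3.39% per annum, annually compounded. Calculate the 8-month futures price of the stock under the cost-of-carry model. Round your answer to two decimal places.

€369.78

F = S · (1+r)^T
= 361.65 × 1.022474
F = €369.78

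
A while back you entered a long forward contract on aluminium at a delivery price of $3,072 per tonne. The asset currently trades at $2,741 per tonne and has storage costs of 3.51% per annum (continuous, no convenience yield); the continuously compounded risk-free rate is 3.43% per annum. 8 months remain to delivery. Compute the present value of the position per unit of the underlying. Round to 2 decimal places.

-$196.65 per tonne

Current fair forward for the remaining 8 months: F = S·e^((r + u)·T), (r + u) = 0.0343 + 0.0351 = 0.0694
F = 2741 · e^(0.0694 × 8/12) = 2741 × 1.04735367 = 2870.7964
Value of long forward = (F − K)·e^(−rT) = (2870.7964 − 3072) · e^(−0.0343·8/12)
= -201.2036 × 0.97739279 = -196.65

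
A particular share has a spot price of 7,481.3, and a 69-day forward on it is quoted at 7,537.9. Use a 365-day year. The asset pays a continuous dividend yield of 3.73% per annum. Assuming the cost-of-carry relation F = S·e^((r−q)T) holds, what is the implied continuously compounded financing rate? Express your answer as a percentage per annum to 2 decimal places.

7.72%

From F = S·e^((r−q)T): (r − q) = ln(F/S)/T
ln(7537.9/7481.3) = ln(1.007566) = 0.007538
(r − q) = 0.007538 / (69/365) = 0.039875
r = ln(F/S)/T + q = 0.039875 + 0.0373 = 0.077175
r = 7.72%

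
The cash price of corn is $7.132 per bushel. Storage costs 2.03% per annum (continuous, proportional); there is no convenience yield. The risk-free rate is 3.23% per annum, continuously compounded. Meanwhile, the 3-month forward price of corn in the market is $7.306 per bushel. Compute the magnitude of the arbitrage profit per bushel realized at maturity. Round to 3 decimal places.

Fair forward: F* = S·e^(carry·T), with carry = (r + u) = 0.0323 + 0.0203 = 0.0526
F* = 7.132 · e^(0.0526 × 3/12) = 7.132 · e^0.013150 = 7.132 × 1.013237 = $7.2264
Market $7.306 > fair $7.2264: forward overpriced → cash-and-carry (buy spot, short the forward).
At maturity, profit = |F_mkt − F*| = |7.306 − 7.2264| = $0.080 per bushel

$0.080 per bushel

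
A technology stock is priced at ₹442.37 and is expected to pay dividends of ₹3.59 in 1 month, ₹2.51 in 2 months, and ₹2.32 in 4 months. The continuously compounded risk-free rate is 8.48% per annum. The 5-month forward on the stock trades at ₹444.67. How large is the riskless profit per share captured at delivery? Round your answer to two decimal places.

PV(dividends) I = 3.59·e^(−0.0848·1/12) + 2.51·e^(−0.0848·2/12) + 2.32·e^(−0.0848·4/12) = 8.2948
Fair forward F* = (S − I)·e^(rT) = (442.37 − 8.2948)·e^0.035333 = 434.0752 × 1.035965 = 449.6867
Market ₹444.67 < fair 449.6867: forward underpriced → reverse cash-and-carry (short the stock, invest proceeds at r, pay the dividends, go long the forward).
Profit at T = |F_mkt − F*| = |444.67 − 449.6867| = ₹5.02 per share

₹5.02 per share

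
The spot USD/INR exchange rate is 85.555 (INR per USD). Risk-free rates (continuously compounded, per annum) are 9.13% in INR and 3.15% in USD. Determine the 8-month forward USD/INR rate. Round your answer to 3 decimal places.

89.035

F = S·e^((r_INR − r_USD)T) = 85.555 · e^((0.0913 − 0.0315) × 8/12)
= 85.555 · e^0.039867 = 85.555 × 1.040672
F = 89.035 INR per USD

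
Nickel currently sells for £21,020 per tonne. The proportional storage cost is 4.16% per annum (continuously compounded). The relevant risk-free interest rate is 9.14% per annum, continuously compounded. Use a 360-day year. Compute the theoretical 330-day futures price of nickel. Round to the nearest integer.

Net carry = r + u − y = 0.0914 + 0.0416 − 0.0000 = 0.1330
F = S·e^((r+u−y)T) = 21020 · e^(0.1330 × 330/360) = 21020 · e^0.121917
= 21020 × 1.129660 = £23,745 per tonne

£23,745 per tonne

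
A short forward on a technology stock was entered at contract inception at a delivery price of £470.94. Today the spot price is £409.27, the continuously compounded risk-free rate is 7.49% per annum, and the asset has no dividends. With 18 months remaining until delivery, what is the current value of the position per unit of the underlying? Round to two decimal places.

£11.62

Current fair forward for the remaining 18 months: F = S·e^(r·T), r = 0.0749
F = 409.27 · e^(0.0749 × 18/12) = 409.27 × 1.118904 = 457.9338
Value of long forward = (F − K)·e^(−rT) = (457.9338 − 470.94) · e^(−0.0749·18/12)
= -13.0062 × 0.893731 = -11.62
Short position value = −(long value) = £11.62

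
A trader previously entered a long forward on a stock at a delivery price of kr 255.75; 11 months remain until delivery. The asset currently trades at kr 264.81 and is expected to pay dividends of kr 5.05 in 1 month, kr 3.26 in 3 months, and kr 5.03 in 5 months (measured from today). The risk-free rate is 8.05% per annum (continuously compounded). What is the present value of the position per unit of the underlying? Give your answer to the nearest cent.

PV(remaining dividends) I = 5.05·e^(−0.0805·1/12) + 3.26·e^(−0.0805·3/12) + 5.03·e^(−0.0805·5/12) = 13.0754
Current forward F = (S − I)·e^(rT) = (264.81 − 13.0754)·e^(0.0805·11/12) = 251.7346 × 1.076582 = 271.0129
Value (long) = (F − K)·e^(−rT) = (271.0129 − 255.75) × 0.928865 = 14.1772
Value = kr 14.18

kr 14.18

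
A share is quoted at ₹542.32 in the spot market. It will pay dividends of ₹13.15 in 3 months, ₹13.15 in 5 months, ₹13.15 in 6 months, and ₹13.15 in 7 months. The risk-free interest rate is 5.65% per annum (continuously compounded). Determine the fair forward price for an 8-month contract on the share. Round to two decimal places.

₹509.85

PV(dividends) I = 13.15·e^(−0.0565·3/12) + 13.15·e^(−0.0565·5/12) + 13.15·e^(−0.0565·6/12) + 13.15·e^(−0.0565·7/12)
I = 12.9656 + 12.8440 + 12.7837 + 12.7237 = 51.3170
F = (S − I)·e^(rT) = (542.32 − 51.3170) · e^(0.0565·8/12)
= 491.0030 · e^0.037667 = 491.0030 × 1.038385 = ₹509.85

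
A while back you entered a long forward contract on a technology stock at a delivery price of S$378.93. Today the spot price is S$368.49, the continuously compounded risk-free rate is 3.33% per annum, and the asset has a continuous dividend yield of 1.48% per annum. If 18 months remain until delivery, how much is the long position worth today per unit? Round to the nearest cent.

-S$0.07

Current fair forward for the remaining 18 months: F = S·e^((r − q)·T), (r − q) = 0.0333 − 0.0148 = 0.0185
F = 368.49 · e^(0.0185 × 18/12) = 368.49 × 1.028139 = 378.8589
Value of long forward = (F − K)·e^(−rT) = (378.8589 − 378.93) · e^(−0.0333·18/12)
= -0.0711 × 0.951277 = -0.07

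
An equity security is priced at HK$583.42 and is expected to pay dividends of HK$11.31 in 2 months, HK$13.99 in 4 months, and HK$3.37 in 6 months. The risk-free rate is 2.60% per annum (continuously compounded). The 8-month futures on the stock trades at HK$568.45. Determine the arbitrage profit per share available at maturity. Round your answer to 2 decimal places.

HK$3.78 per share

PV(dividends) I = 11.31·e^(−0.0260·2/12) + 13.99·e^(−0.0260·4/12) + 3.37·e^(−0.0260·6/12) = 28.4568
Fair futures F* = (S − I)·e^(rT) = (583.42 − 28.4568)·e^0.017333 = 554.9632 × 1.017484 = 564.6662
Market HK$568.45 > fair 564.6662: forward overpriced → cash-and-carry (borrow at r, buy the stock and collect the dividends, short the forward).
Profit at T = |F_mkt − F*| = |568.45 − 564.6662| = HK$3.78 per share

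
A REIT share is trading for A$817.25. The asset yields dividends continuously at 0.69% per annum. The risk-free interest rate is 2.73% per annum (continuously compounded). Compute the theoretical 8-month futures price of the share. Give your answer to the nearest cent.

A$828.44

F = S·e^((r − q)T) = 817.25 · e^((0.0273 − 0.0069) × 8/12)
= 817.25 · e^0.013600 = 817.25 × 1.013693
F = A$828.44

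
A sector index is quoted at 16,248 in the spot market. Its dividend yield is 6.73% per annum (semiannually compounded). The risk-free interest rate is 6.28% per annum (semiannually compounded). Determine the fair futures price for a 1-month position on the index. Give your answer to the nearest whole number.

F = S · (1+r/2)^(2T) / (1+q/2)^(2T)
= 16248 × 1.005166 / 1.005531 = 16248 × 0.999637
F = 16,242

16,242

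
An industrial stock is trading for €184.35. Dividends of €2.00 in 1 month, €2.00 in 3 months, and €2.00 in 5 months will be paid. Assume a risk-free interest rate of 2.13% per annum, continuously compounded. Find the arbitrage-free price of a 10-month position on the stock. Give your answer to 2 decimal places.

€181.58

PV(dividends) I = 2.00·e^(−0.0213·1/12) + 2.00·e^(−0.0213·3/12) + 2.00·e^(−0.0213·5/12)
I = 1.9965 + 1.9894 + 1.9823 = 5.9682
F = (S − I)·e^(rT) = (184.35 − 5.9682) · e^(0.0213·10/12)
= 178.3818 · e^0.017750 = 178.3818 × 1.017908 = €181.58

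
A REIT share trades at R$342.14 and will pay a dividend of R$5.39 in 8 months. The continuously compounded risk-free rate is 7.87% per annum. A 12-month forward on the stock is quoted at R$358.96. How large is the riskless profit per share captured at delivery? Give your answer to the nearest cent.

R$5.66 per share

PV(dividends) I = 5.39·e^(−0.0787·8/12) = 5.1145
Fair forward F* = (S − I)·e^(rT) = (342.14 − 5.1145)·e^0.078700 = 337.0255 × 1.081880 = 364.6211
Market R$358.96 < fair 364.6211: forward underpriced → reverse cash-and-carry (short the stock, invest proceeds at r, pay the dividends, go long the forward).
Profit at T = |F_mkt − F*| = |358.96 − 364.6211| = R$5.66 per share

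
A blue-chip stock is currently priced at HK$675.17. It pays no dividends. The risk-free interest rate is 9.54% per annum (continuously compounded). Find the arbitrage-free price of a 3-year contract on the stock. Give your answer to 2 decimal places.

HK$898.89

F = S·e^(rT) = 675.17 · e^(0.0954 × 3)
= 675.17 · e^0.286200 = 675.17 × 1.331359
F = HK$898.89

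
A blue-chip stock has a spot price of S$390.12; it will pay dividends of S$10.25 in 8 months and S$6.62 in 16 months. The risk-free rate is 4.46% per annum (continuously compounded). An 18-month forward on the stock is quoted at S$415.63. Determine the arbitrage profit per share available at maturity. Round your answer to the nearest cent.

S$15.83 per share

PV(dividends) I = 10.25·e^(−0.0446·8/12) + 6.62·e^(−0.0446·16/12) = 16.1875
Fair forward F* = (S − I)·e^(rT) = (390.12 − 16.1875)·e^0.066900 = 373.9325 × 1.069189 = 399.8045
Market S$415.63 > fair 399.8045: forward overpriced → cash-and-carry (borrow at r, buy the stock and collect the dividends, short the forward).
Profit at T = |F_mkt − F*| = |415.63 − 399.8045| = S$15.83 per share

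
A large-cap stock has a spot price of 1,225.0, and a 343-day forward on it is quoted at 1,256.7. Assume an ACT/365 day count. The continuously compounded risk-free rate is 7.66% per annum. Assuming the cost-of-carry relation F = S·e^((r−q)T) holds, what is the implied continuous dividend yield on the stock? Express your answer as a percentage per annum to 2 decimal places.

4.94%

From F = S·e^((r−q)T): (r − q) = ln(F/S)/T
ln(1256.7/1225.0) = ln(1.025878) = 0.025549
(r − q) = 0.025549 / (343/365) = 0.027188
q = r − ln(F/S)/T = 0.0766 − 0.027188 = 0.049412
q = 4.94%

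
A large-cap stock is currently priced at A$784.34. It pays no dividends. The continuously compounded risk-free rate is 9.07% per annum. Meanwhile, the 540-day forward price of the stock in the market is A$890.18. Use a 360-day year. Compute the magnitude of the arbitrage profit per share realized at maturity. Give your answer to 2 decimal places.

A$8.47 per share

Fair forward: F* = S·e^(carry·T), with carry = r = 0.0907
F* = 784.34 · e^(0.0907 × 540/360) = 784.34 · e^0.136050 = 784.34 × 1.145739 = A$898.6489
Market A$890.18 < fair A$898.6489: forward underpriced → reverse cash-and-carry (short spot, go long the forward).
At maturity, profit = |F_mkt − F*| = |890.18 − 898.6489| = A$8.47 per share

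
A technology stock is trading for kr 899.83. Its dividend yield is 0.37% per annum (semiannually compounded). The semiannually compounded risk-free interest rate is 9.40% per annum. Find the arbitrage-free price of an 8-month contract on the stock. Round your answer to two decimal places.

kr 954.30

F = S · (1+r/2)^(2T) / (1+q/2)^(2T)
= 899.83 × 1.063153 / 1.002467 = 899.83 × 1.060537
F = kr 954.30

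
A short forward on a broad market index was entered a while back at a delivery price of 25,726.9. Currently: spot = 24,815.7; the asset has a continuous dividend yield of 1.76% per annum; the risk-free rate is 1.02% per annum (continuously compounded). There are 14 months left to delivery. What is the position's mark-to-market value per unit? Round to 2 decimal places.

Current fair forward for the remaining 14 months: F = S·e^((r − q)·T), (r − q) = 0.0102 − 0.0176 = -0.0074
F = 24815.7 · e^(-0.0074 × 14/12) = 24815.7 × 0.99140383 = 24602.3800
Value of long forward = (F − K)·e^(−rT) = (24602.3800 − 25726.9) · e^(−0.0102·14/12)
= -1124.5200 × 0.98817052 = -1111.22
Short position value = −(long value) = 1111.22

1111.22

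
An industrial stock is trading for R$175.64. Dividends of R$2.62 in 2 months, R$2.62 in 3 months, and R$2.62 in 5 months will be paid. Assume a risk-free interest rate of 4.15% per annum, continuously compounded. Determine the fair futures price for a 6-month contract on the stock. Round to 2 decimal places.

R$171.39

PV(dividends) I = 2.62·e^(−0.0415·2/12) + 2.62·e^(−0.0415·3/12) + 2.62·e^(−0.0415·5/12)
I = 2.6019 + 2.5930 + 2.5751 = 7.7700
F = (S − I)·e^(rT) = (175.64 − 7.7700) · e^(0.0415·6/12)
= 167.8700 · e^0.020750 = 167.8700 × 1.020967 = R$171.39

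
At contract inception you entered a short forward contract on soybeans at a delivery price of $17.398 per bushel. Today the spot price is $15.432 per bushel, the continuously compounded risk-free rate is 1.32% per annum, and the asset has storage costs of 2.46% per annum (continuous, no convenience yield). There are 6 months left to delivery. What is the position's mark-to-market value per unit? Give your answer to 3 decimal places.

$1.661 per bushel

Current fair forward for the remaining 6 months: F = S·e^((r + u)·T), (r + u) = 0.0132 + 0.0246 = 0.0378
F = 15.432 · e^(0.0378 × 6/12) = 15.432 × 1.019080 = 15.7264
Value of long forward = (F − K)·e^(−rT) = (15.7264 − 17.398) · e^(−0.0132·6/12)
= -1.6716 × 0.993422 = -1.661
Short position value = −(long value) = $1.661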